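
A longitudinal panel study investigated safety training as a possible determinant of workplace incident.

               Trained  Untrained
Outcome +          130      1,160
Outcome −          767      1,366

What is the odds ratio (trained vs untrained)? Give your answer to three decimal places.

Reading the table with exposure as columns: a = 130 (Trained, case), b = 767 (Trained, non-case), c = 1160 (Untrained, case), d = 1366.
OR = (a·d)/(b·c) = (130 × 1366) / (767 × 1160) = 177580 / 889720 = 0.19959
Exposure is associated with lower odds of workplace incident (OR = 0.20 < 1).

0.200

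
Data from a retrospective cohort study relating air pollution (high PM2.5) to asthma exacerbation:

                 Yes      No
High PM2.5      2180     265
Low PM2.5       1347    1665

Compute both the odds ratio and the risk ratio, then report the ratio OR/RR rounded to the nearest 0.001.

5.100

Cells: a = 2180, b = 265, c = 1347, d = 1665.
OR = (2180·1665)/(265·1347) = 3629700/356955 = 10.16851
Risk in exposed = 2180/2445 = 0.89162; risk in unexposed = 1347/3012 = 0.44721; RR = 1.99372
OR/RR = 10.16851 / 1.99372 = 5.10026
The outcome is not rare, so the OR lies further from 1 than the RR.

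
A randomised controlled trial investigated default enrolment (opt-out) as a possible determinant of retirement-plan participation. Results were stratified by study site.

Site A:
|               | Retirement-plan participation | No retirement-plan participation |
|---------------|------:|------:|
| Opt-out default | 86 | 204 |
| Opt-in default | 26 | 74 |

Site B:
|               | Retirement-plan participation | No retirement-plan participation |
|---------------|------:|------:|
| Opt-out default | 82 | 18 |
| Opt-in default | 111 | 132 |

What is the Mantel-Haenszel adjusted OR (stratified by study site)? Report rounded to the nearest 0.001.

OR_MH = Σ(aᵢdᵢ/nᵢ) / Σ(bᵢcᵢ/nᵢ), where nᵢ is the stratum total.
Stratum 1 (Site A): n = 390; a·d/n = 86·74/390 = 16.3179; b·c/n = 204·26/390 = 13.6000
Stratum 2 (Site B): n = 343; a·d/n = 82·132/343 = 31.5569; b·c/n = 18·111/343 = 5.8251
OR_MH = (16.3179 + 31.5569) / (13.6000 + 5.8251) = 47.8748 / 19.4251 = 2.46459

2.465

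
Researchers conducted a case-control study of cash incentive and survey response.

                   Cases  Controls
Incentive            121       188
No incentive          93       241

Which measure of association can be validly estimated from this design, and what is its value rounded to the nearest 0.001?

Cells: a = 121, b = 188, c = 93, d = 241.
This is a case-control study: participants were sampled on outcome status, so risks in the source population cannot be estimated directly — relative risk is not valid here. The odds ratio is the appropriate measure.
OR = (a·d)/(b·c) = (121 × 241) / (188 × 93) = 29161 / 17484 = 1.66787

1.668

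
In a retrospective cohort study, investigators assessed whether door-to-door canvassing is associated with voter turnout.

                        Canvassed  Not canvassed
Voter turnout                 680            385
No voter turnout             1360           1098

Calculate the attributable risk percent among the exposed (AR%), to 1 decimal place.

22.1

Reading the table with exposure as columns: a = 680 (Canvassed, case), b = 1360 (Canvassed, non-case), c = 385 (Not canvassed, case), d = 1098.
Risk in exposed = 680/2040 = 0.33333; risk in unexposed = 385/1483 = 0.25961.
RR = 0.33333/0.25961 = 1.28398
AR% = (RR − 1)/RR × 100 = (1.28398 − 1)/1.28398 × 100 = 22.1173%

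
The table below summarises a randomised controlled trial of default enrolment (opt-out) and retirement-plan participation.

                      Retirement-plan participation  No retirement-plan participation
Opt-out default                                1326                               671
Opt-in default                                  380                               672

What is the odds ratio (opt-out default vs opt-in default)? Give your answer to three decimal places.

Cells: a = 1326, b = 671, c = 380, d = 672.
OR = (a·d)/(b·c) = (1326 × 672) / (671 × 380) = 891072 / 254980 = 3.49467
The odds of retirement-plan participation are about 3.49 times as high in the opt-out default group.

3.495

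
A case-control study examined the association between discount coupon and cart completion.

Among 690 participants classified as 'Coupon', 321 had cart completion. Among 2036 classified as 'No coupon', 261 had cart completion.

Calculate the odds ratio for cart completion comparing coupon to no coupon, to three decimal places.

From the description: a = 321, b = 369, c = 261, d = 1775.
OR = (a·d)/(b·c) = (321 × 1775) / (369 × 261) = 569775 / 96309 = 5.91611
The odds of cart completion are about 5.92 times as high in the coupon group.

5.916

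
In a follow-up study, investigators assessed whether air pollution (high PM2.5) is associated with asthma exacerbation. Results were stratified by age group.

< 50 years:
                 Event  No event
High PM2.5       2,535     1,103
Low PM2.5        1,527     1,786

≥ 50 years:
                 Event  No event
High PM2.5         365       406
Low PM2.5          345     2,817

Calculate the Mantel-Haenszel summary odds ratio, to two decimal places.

3.28

OR_MH = Σ(aᵢdᵢ/nᵢ) / Σ(bᵢcᵢ/nᵢ), where nᵢ is the stratum total.
Stratum 1 (< 50 years): n = 6951; a·d/n = 2535·1786/6951 = 651.3466; b·c/n = 1103·1527/6951 = 242.3077
Stratum 2 (≥ 50 years): n = 3933; a·d/n = 365·2817/3933 = 261.4302; b·c/n = 406·345/3933 = 35.6140
OR_MH = (651.3466 + 261.4302) / (242.3077 + 35.6140) = 912.7768 / 277.9218 = 3.28429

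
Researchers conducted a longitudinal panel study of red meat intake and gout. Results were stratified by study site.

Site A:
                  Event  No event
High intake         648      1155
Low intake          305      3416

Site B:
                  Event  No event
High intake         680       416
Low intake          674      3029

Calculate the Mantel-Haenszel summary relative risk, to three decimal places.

RR_MH = Σ(aᵢ·n₀ᵢ/nᵢ) / Σ(cᵢ·n₁ᵢ/nᵢ), with n₁ᵢ = aᵢ+bᵢ (exposed), n₀ᵢ = cᵢ+dᵢ (unexposed), nᵢ = n₁ᵢ+n₀ᵢ.
Stratum 1 (Site A): n₁ = 1803, n₀ = 3721, n = 5524; a·n₀/n = 648·3721/5524 = 436.4967; c·n₁/n = 305·1803/5524 = 99.5501
Stratum 2 (Site B): n₁ = 1096, n₀ = 3703, n = 4799; a·n₀/n = 680·3703/4799 = 524.7010; c·n₁/n = 674·1096/4799 = 153.9287
RR_MH = (436.4967 + 524.7010) / (99.5501 + 153.9287) = 961.1977 / 253.4789 = 3.79202

3.792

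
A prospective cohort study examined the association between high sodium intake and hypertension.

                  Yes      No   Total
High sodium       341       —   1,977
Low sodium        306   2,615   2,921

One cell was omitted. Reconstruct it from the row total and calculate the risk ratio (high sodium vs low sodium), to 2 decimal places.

The missing cell is in the exposed row: 1977 − 341 = 1636.
So a = 341, b = 1636, c = 306, d = 2615.
RR = [a/(a+b)] / [c/(c+d)] = (341/1977) / (306/2921) = 0.17248/0.10476 = 1.64649

1.65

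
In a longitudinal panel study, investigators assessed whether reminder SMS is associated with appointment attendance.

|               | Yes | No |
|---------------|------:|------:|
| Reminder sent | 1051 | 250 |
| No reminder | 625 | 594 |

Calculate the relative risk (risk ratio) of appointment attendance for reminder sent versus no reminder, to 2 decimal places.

1.58

Cells: a = 1051, b = 250, c = 625, d = 594.
Risk in exposed = 1051/1301 = 0.80784; risk in unexposed = 625/1219 = 0.51272.
RR = 0.80784 / 0.51272 = 1.57561
The risk among the exposed is 1.58 times that among the unexposed.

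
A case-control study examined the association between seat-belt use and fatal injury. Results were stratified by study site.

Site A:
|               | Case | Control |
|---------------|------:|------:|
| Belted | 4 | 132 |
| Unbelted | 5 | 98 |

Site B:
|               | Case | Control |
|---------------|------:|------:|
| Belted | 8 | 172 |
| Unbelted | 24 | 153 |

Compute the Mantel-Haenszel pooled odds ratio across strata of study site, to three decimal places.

OR_MH = Σ(aᵢdᵢ/nᵢ) / Σ(bᵢcᵢ/nᵢ), where nᵢ is the stratum total.
Stratum 1 (Site A): n = 239; a·d/n = 4·98/239 = 1.6402; b·c/n = 132·5/239 = 2.7615
Stratum 2 (Site B): n = 357; a·d/n = 8·153/357 = 3.4286; b·c/n = 172·24/357 = 11.5630
OR_MH = (1.6402 + 3.4286) / (2.7615 + 11.5630) = 5.0687 / 14.3245 = 0.35385

0.354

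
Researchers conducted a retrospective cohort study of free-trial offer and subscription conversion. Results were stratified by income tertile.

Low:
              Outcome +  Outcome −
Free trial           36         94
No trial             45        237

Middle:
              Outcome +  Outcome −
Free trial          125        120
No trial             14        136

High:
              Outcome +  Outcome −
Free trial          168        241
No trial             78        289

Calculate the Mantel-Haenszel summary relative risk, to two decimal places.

RR_MH = Σ(aᵢ·n₀ᵢ/nᵢ) / Σ(cᵢ·n₁ᵢ/nᵢ), with n₁ᵢ = aᵢ+bᵢ (exposed), n₀ᵢ = cᵢ+dᵢ (unexposed), nᵢ = n₁ᵢ+n₀ᵢ.
Stratum 1 (Low): n₁ = 130, n₀ = 282, n = 412; a·n₀/n = 36·282/412 = 24.6408; c·n₁/n = 45·130/412 = 14.1990
Stratum 2 (Middle): n₁ = 245, n₀ = 150, n = 395; a·n₀/n = 125·150/395 = 47.4684; c·n₁/n = 14·245/395 = 8.6835
Stratum 3 (High): n₁ = 409, n₀ = 367, n = 776; a·n₀/n = 168·367/776 = 79.4536; c·n₁/n = 78·409/776 = 41.1108
RR_MH = (24.6408 + 47.4684 + 79.4536) / (14.1990 + 8.6835 + 41.1108) = 151.5627 / 63.9934 = 2.36841

2.37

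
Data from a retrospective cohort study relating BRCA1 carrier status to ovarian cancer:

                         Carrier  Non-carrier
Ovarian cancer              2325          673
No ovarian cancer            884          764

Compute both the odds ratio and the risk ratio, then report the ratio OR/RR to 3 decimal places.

Reading the table with exposure as columns: a = 2325 (Carrier, case), b = 884 (Carrier, non-case), c = 673 (Non-carrier, case), d = 764.
OR = (2325·764)/(884·673) = 1776300/594932 = 2.98572
Risk in exposed = 2325/3209 = 0.72452; risk in unexposed = 673/1437 = 0.46834; RR = 1.54702
OR/RR = 2.98572 / 1.54702 = 1.92999
The outcome is not rare, so the OR lies further from 1 than the RR.

1.930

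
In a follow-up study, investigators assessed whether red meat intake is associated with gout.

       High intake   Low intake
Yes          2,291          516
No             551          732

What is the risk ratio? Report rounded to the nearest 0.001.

1.950

Reading the table with exposure as columns: a = 2291 (High intake, case), b = 551 (High intake, non-case), c = 516 (Low intake, case), d = 732.
Risk in exposed = 2291/2842 = 0.80612; risk in unexposed = 516/1248 = 0.41346.
RR = 0.80612 / 0.41346 = 1.94969
The risk among the exposed is 1.95 times that among the unexposed.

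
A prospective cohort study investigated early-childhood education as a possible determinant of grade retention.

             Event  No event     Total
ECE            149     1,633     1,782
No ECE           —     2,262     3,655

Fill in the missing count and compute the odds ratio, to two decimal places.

0.15

The missing cell is in the unexposed row: 3655 − 2262 = 1393.
So a = 149, b = 1633, c = 1393, d = 2262.
OR = (a·d)/(b·c) = (149 × 2262) / (1633 × 1393) = 337038 / 2274769 = 0.14816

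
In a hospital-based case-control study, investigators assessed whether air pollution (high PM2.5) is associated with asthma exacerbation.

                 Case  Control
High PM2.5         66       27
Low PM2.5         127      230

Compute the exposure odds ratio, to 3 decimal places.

4.427

Cells: a = 66, b = 27, c = 127, d = 230.
OR = (a·d)/(b·c) = (66 × 230) / (27 × 127) = 15180 / 3429 = 4.42695
The odds of asthma exacerbation are about 4.43 times as high in the high pm2.5 group.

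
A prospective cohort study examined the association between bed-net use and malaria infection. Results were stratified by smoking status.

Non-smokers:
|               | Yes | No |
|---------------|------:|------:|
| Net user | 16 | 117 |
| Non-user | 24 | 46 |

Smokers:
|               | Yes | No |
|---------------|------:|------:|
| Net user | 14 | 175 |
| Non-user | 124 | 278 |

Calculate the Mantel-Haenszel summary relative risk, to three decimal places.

RR_MH = Σ(aᵢ·n₀ᵢ/nᵢ) / Σ(cᵢ·n₁ᵢ/nᵢ), with n₁ᵢ = aᵢ+bᵢ (exposed), n₀ᵢ = cᵢ+dᵢ (unexposed), nᵢ = n₁ᵢ+n₀ᵢ.
Stratum 1 (Non-smokers): n₁ = 133, n₀ = 70, n = 203; a·n₀/n = 16·70/203 = 5.5172; c·n₁/n = 24·133/203 = 15.7241
Stratum 2 (Smokers): n₁ = 189, n₀ = 402, n = 591; a·n₀/n = 14·402/591 = 9.5228; c·n₁/n = 124·189/591 = 39.6548
RR_MH = (5.5172 + 9.5228) / (15.7241 + 39.6548) = 15.0401 / 55.3790 = 0.27158

0.272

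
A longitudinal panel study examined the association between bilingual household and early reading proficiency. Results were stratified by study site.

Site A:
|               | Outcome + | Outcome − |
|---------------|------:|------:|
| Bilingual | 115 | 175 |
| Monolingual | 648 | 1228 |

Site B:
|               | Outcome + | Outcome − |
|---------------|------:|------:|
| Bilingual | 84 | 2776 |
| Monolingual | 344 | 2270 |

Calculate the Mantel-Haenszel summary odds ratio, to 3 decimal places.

OR_MH = Σ(aᵢdᵢ/nᵢ) / Σ(bᵢcᵢ/nᵢ), where nᵢ is the stratum total.
Stratum 1 (Site A): n = 2166; a·d/n = 115·1228/2166 = 65.1985; b·c/n = 175·648/2166 = 52.3546
Stratum 2 (Site B): n = 5474; a·d/n = 84·2270/5474 = 34.8338; b·c/n = 2776·344/5474 = 174.4509
OR_MH = (65.1985 + 34.8338) / (52.3546 + 174.4509) = 100.0323 / 226.8054 = 0.44105

0.441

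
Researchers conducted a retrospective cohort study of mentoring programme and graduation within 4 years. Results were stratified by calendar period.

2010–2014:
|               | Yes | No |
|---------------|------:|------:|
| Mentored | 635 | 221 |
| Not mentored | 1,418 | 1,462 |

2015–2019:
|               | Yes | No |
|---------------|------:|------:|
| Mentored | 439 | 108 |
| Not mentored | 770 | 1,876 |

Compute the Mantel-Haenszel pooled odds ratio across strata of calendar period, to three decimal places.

OR_MH = Σ(aᵢdᵢ/nᵢ) / Σ(bᵢcᵢ/nᵢ), where nᵢ is the stratum total.
Stratum 1 (2010–2014): n = 3736; a·d/n = 635·1462/3736 = 248.4930; b·c/n = 221·1418/3736 = 83.8806
Stratum 2 (2015–2019): n = 3193; a·d/n = 439·1876/3193 = 257.9280; b·c/n = 108·770/3193 = 26.0445
OR_MH = (248.4930 + 257.9280) / (83.8806 + 26.0445) = 506.4210 / 109.9251 = 4.60696

4.607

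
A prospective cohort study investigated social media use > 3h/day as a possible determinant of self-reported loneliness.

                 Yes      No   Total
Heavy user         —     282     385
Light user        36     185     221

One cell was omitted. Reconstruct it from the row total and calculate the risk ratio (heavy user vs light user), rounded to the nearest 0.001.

1.642

The missing cell is in the exposed row: 385 − 282 = 103.
So a = 103, b = 282, c = 36, d = 185.
RR = [a/(a+b)] / [c/(c+d)] = (103/385) / (36/221) = 0.26753/0.16290 = 1.64235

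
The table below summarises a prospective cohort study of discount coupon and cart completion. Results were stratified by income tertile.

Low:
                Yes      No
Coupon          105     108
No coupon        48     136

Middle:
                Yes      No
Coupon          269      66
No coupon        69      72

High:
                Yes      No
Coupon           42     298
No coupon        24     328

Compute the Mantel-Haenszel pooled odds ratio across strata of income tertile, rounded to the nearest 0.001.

OR_MH = Σ(aᵢdᵢ/nᵢ) / Σ(bᵢcᵢ/nᵢ), where nᵢ is the stratum total.
Stratum 1 (Low): n = 397; a·d/n = 105·136/397 = 35.9698; b·c/n = 108·48/397 = 13.0579
Stratum 2 (Middle): n = 476; a·d/n = 269·72/476 = 40.6891; b·c/n = 66·69/476 = 9.5672
Stratum 3 (High): n = 692; a·d/n = 42·328/692 = 19.9075; b·c/n = 298·24/692 = 10.3353
OR_MH = (35.9698 + 40.6891 + 19.9075) / (13.0579 + 9.5672 + 10.3353) = 96.5664 / 32.9604 = 2.92977

2.930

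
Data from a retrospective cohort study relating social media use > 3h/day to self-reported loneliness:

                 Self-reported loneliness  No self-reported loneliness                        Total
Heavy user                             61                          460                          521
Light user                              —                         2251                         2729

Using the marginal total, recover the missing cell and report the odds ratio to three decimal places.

0.624

The missing cell is in the unexposed row: 2729 − 2251 = 478.
So a = 61, b = 460, c = 478, d = 2251.
OR = (a·d)/(b·c) = (61 × 2251) / (460 × 478) = 137311 / 219880 = 0.62448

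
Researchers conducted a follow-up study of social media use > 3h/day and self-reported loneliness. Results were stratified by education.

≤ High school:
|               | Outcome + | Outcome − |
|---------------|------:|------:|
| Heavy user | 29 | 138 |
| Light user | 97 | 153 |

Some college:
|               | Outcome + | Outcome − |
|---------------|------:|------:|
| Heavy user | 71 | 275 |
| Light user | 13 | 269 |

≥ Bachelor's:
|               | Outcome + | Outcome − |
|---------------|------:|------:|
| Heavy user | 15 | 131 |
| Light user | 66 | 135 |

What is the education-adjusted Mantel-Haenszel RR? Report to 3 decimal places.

0.786

RR_MH = Σ(aᵢ·n₀ᵢ/nᵢ) / Σ(cᵢ·n₁ᵢ/nᵢ), with n₁ᵢ = aᵢ+bᵢ (exposed), n₀ᵢ = cᵢ+dᵢ (unexposed), nᵢ = n₁ᵢ+n₀ᵢ.
Stratum 1 (≤ High school): n₁ = 167, n₀ = 250, n = 417; a·n₀/n = 29·250/417 = 17.3861; c·n₁/n = 97·167/417 = 38.8465
Stratum 2 (Some college): n₁ = 346, n₀ = 282, n = 628; a·n₀/n = 71·282/628 = 31.8822; c·n₁/n = 13·346/628 = 7.1624
Stratum 3 (≥ Bachelor's): n₁ = 146, n₀ = 201, n = 347; a·n₀/n = 15·201/347 = 8.6888; c·n₁/n = 66·146/347 = 27.7695
RR_MH = (17.3861 + 31.8822 + 8.6888) / (38.8465 + 7.1624 + 27.7695) = 57.9570 / 73.7784 = 0.78556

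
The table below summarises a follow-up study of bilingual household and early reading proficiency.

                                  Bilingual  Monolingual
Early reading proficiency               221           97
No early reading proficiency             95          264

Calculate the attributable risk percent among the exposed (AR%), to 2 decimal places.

Reading the table with exposure as columns: a = 221 (Bilingual, case), b = 95 (Bilingual, non-case), c = 97 (Monolingual, case), d = 264.
Risk in exposed = 221/316 = 0.69937; risk in unexposed = 97/361 = 0.26870.
RR = 0.69937/0.26870 = 2.60280
AR% = (RR − 1)/RR × 100 = (2.60280 − 1)/2.60280 × 100 = 61.5798%

61.58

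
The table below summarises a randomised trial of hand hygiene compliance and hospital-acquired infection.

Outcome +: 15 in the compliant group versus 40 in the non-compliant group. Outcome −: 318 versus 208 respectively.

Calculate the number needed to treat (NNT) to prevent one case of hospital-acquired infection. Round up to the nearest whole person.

9

Risk in treated group = 15/333 = 0.04505; risk in control = 40/248 = 0.16129.
Absolute risk reduction = 0.16129 − 0.04505 = 0.11625
NNT = 1 / ARR = 1 / 0.11625 = 8.603 → round up → 9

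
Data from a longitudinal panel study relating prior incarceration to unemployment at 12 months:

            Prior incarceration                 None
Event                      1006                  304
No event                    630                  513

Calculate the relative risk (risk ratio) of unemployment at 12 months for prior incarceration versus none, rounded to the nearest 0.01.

1.65

Reading the table with exposure as columns: a = 1006 (Prior incarceration, case), b = 630 (Prior incarceration, non-case), c = 304 (None, case), d = 513.
Risk in exposed = 1006/1636 = 0.61491; risk in unexposed = 304/817 = 0.37209.
RR = 0.61491 / 0.37209 = 1.65258
The risk among the exposed is 1.65 times that among the unexposed.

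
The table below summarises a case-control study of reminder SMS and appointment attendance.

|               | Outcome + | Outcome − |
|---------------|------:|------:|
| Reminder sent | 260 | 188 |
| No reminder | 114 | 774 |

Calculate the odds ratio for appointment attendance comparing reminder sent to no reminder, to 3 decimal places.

9.390

Cells: a = 260, b = 188, c = 114, d = 774.
OR = (a·d)/(b·c) = (260 × 774) / (188 × 114) = 201240 / 21432 = 9.38970
The odds of appointment attendance are about 9.39 times as high in the reminder sent group.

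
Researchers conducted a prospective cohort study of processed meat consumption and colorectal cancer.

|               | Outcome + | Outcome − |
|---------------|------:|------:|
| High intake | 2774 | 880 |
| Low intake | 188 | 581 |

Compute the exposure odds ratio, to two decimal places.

9.74

Cells: a = 2774, b = 880, c = 188, d = 581.
OR = (a·d)/(b·c) = (2774 × 581) / (880 × 188) = 1611694 / 165440 = 9.74186
The odds of colorectal cancer are about 9.74 times as high in the high intake group.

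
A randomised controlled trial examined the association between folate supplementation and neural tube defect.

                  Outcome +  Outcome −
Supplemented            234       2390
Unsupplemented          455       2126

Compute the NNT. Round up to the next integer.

12

Risk in treated group = 234/2624 = 0.08918; risk in control = 455/2581 = 0.17629.
Absolute risk reduction = 0.17629 − 0.08918 = 0.08711
NNT = 1 / ARR = 1 / 0.08711 = 11.480 → round up → 12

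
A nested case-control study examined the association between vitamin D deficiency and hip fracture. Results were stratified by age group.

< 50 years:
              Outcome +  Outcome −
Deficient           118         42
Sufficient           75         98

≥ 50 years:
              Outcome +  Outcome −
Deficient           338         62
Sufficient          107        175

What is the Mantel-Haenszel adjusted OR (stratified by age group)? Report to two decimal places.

6.33

OR_MH = Σ(aᵢdᵢ/nᵢ) / Σ(bᵢcᵢ/nᵢ), where nᵢ is the stratum total.
Stratum 1 (< 50 years): n = 333; a·d/n = 118·98/333 = 34.7267; b·c/n = 42·75/333 = 9.4595
Stratum 2 (≥ 50 years): n = 682; a·d/n = 338·175/682 = 86.7302; b·c/n = 62·107/682 = 9.7273
OR_MH = (34.7267 + 86.7302) / (9.4595 + 9.7273) = 121.4569 / 19.1867 = 6.33026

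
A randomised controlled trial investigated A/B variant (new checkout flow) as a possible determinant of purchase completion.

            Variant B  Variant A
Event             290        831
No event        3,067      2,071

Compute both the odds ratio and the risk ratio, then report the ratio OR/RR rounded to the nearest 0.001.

0.781

Reading the table with exposure as columns: a = 290 (Variant B, case), b = 3067 (Variant B, non-case), c = 831 (Variant A, case), d = 2071.
OR = (290·2071)/(3067·831) = 600590/2548677 = 0.23565
Risk in exposed = 290/3357 = 0.08639; risk in unexposed = 831/2902 = 0.28635; RR = 0.30168
OR/RR = 0.23565 / 0.30168 = 0.78112
The outcome is not rare, so the OR lies further from 1 than the RR.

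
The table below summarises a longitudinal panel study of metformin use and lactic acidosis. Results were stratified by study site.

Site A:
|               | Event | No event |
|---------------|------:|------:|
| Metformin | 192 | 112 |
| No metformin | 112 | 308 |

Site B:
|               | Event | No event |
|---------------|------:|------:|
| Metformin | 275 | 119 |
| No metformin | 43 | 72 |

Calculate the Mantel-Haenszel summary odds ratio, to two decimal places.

OR_MH = Σ(aᵢdᵢ/nᵢ) / Σ(bᵢcᵢ/nᵢ), where nᵢ is the stratum total.
Stratum 1 (Site A): n = 724; a·d/n = 192·308/724 = 81.6796; b·c/n = 112·112/724 = 17.3260
Stratum 2 (Site B): n = 509; a·d/n = 275·72/509 = 38.8998; b·c/n = 119·43/509 = 10.0530
OR_MH = (81.6796 + 38.8998) / (17.3260 + 10.0530) = 120.5794 / 27.3790 = 4.40408

4.40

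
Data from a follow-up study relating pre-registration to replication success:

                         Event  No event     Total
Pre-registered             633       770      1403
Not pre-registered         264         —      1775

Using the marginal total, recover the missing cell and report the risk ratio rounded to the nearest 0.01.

The missing cell is in the unexposed row: 1775 − 264 = 1511.
So a = 633, b = 770, c = 264, d = 1511.
RR = [a/(a+b)] / [c/(c+d)] = (633/1403) / (264/1775) = 0.45118/0.14873 = 3.03348

3.03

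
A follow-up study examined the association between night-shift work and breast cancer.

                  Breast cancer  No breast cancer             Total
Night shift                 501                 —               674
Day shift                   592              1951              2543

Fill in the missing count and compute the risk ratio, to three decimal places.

The missing cell is in the exposed row: 674 − 501 = 173.
So a = 501, b = 173, c = 592, d = 1951.
RR = [a/(a+b)] / [c/(c+d)] = (501/674) / (592/2543) = 0.74332/0.23280 = 3.19303

3.193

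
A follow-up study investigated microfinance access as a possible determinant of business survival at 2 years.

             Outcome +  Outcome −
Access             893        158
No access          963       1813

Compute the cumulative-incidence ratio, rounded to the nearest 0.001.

2.449

Cells: a = 893, b = 158, c = 963, d = 1813.
Risk in exposed = 893/1051 = 0.84967; risk in unexposed = 963/2776 = 0.34690.
RR = 0.84967 / 0.34690 = 2.44930
The risk among the exposed is 2.45 times that among the unexposed.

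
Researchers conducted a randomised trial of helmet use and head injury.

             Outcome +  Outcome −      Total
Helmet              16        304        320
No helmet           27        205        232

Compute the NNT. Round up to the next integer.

Risk in treated group = 16/320 = 0.05000; risk in control = 27/232 = 0.11638.
Absolute risk reduction = 0.11638 − 0.05000 = 0.06638
NNT = 1 / ARR = 1 / 0.06638 = 15.065 → round up → 16

16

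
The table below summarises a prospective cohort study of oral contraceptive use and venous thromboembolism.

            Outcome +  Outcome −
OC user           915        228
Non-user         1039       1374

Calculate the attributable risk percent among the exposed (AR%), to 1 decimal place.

46.2

Cells: a = 915, b = 228, c = 1039, d = 1374.
Risk in exposed = 915/1143 = 0.80052; risk in unexposed = 1039/2413 = 0.43058.
RR = 0.80052/0.43058 = 1.85916
AR% = (RR − 1)/RR × 100 = (1.85916 − 1)/1.85916 × 100 = 46.2123%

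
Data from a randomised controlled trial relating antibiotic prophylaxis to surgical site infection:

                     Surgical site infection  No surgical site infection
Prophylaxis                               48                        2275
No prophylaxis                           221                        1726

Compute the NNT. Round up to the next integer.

11

Risk in treated group = 48/2323 = 0.02066; risk in control = 221/1947 = 0.11351.
Absolute risk reduction = 0.11351 − 0.02066 = 0.09285
NNT = 1 / ARR = 1 / 0.09285 = 10.771 → round up → 11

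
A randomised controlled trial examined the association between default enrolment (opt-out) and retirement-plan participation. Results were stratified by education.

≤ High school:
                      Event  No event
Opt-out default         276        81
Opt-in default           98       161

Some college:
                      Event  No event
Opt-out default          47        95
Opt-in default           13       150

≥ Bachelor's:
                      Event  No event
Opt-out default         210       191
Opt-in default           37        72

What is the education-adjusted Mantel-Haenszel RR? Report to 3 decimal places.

RR_MH = Σ(aᵢ·n₀ᵢ/nᵢ) / Σ(cᵢ·n₁ᵢ/nᵢ), with n₁ᵢ = aᵢ+bᵢ (exposed), n₀ᵢ = cᵢ+dᵢ (unexposed), nᵢ = n₁ᵢ+n₀ᵢ.
Stratum 1 (≤ High school): n₁ = 357, n₀ = 259, n = 616; a·n₀/n = 276·259/616 = 116.0455; c·n₁/n = 98·357/616 = 56.7955
Stratum 2 (Some college): n₁ = 142, n₀ = 163, n = 305; a·n₀/n = 47·163/305 = 25.1180; c·n₁/n = 13·142/305 = 6.0525
Stratum 3 (≥ Bachelor's): n₁ = 401, n₀ = 109, n = 510; a·n₀/n = 210·109/510 = 44.8824; c·n₁/n = 37·401/510 = 29.0922
RR_MH = (116.0455 + 25.1180 + 44.8824) / (56.7955 + 6.0525 + 29.0922) = 186.0458 / 91.9401 = 2.02356

2.024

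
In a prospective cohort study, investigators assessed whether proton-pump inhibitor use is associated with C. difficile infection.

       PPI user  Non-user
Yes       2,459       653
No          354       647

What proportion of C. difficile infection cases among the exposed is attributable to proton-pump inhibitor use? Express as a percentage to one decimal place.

42.5

Reading the table with exposure as columns: a = 2459 (PPI user, case), b = 354 (PPI user, non-case), c = 653 (Non-user, case), d = 647.
Risk in exposed = 2459/2813 = 0.87416; risk in unexposed = 653/1300 = 0.50231.
RR = 0.87416/0.50231 = 1.74028
AR% = (RR − 1)/RR × 100 = (1.74028 − 1)/1.74028 × 100 = 42.5380%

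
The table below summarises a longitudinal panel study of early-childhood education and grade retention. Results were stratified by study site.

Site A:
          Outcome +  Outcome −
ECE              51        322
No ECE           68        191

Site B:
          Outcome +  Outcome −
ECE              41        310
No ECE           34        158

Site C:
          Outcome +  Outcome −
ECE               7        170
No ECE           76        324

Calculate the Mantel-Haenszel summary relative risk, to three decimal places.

0.471

RR_MH = Σ(aᵢ·n₀ᵢ/nᵢ) / Σ(cᵢ·n₁ᵢ/nᵢ), with n₁ᵢ = aᵢ+bᵢ (exposed), n₀ᵢ = cᵢ+dᵢ (unexposed), nᵢ = n₁ᵢ+n₀ᵢ.
Stratum 1 (Site A): n₁ = 373, n₀ = 259, n = 632; a·n₀/n = 51·259/632 = 20.9003; c·n₁/n = 68·373/632 = 40.1329
Stratum 2 (Site B): n₁ = 351, n₀ = 192, n = 543; a·n₀/n = 41·192/543 = 14.4972; c·n₁/n = 34·351/543 = 21.9779
Stratum 3 (Site C): n₁ = 177, n₀ = 400, n = 577; a·n₀/n = 7·400/577 = 4.8527; c·n₁/n = 76·177/577 = 23.3137
RR_MH = (20.9003 + 14.4972 + 4.8527) / (40.1329 + 21.9779 + 23.3137) = 40.2502 / 85.4245 = 0.47118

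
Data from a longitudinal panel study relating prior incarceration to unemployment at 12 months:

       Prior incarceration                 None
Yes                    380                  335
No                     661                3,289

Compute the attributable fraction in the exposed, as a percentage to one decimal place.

Reading the table with exposure as columns: a = 380 (Prior incarceration, case), b = 661 (Prior incarceration, non-case), c = 335 (None, case), d = 3289.
Risk in exposed = 380/1041 = 0.36503; risk in unexposed = 335/3624 = 0.09244.
RR = 0.36503/0.09244 = 3.94890
AR% = (RR − 1)/RR × 100 = (3.94890 − 1)/3.94890 × 100 = 74.6765%

74.7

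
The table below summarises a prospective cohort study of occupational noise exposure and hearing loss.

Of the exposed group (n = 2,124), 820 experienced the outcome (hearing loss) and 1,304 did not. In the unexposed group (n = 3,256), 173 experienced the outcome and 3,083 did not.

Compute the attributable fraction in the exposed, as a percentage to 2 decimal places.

From the description: a = 820, b = 1304, c = 173, d = 3083.
Risk in exposed = 820/2124 = 0.38606; risk in unexposed = 173/3256 = 0.05313.
RR = 0.38606/0.05313 = 7.26604
AR% = (RR − 1)/RR × 100 = (7.26604 − 1)/7.26604 × 100 = 86.2373%

86.24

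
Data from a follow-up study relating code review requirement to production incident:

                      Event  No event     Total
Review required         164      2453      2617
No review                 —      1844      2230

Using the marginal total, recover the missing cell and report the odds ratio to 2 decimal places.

The missing cell is in the unexposed row: 2230 − 1844 = 386.
So a = 164, b = 2453, c = 386, d = 1844.
OR = (a·d)/(b·c) = (164 × 1844) / (2453 × 386) = 302416 / 946858 = 0.31939

0.32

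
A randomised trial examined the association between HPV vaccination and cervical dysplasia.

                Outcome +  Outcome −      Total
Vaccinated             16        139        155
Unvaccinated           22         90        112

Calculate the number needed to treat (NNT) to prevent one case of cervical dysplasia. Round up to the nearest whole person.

Risk in treated group = 16/155 = 0.10323; risk in control = 22/112 = 0.19643.
Absolute risk reduction = 0.19643 − 0.10323 = 0.09320
NNT = 1 / ARR = 1 / 0.09320 = 10.729 → round up → 11

11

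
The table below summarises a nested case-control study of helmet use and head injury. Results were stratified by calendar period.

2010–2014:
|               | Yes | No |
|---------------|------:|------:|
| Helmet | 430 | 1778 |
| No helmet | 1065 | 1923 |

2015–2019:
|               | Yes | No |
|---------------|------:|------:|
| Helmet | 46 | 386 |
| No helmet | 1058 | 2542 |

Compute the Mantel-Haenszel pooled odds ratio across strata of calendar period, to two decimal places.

OR_MH = Σ(aᵢdᵢ/nᵢ) / Σ(bᵢcᵢ/nᵢ), where nᵢ is the stratum total.
Stratum 1 (2010–2014): n = 5196; a·d/n = 430·1923/5196 = 159.1397; b·c/n = 1778·1065/5196 = 364.4284
Stratum 2 (2015–2019): n = 4032; a·d/n = 46·2542/4032 = 29.0010; b·c/n = 386·1058/4032 = 101.2867
OR_MH = (159.1397 + 29.0010) / (364.4284 + 101.2867) = 188.1407 / 465.7151 = 0.40398

0.40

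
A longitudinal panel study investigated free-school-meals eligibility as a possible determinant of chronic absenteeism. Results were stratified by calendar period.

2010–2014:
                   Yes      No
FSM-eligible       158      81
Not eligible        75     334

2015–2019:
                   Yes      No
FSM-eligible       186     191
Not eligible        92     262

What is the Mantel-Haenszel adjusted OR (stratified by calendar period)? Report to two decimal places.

OR_MH = Σ(aᵢdᵢ/nᵢ) / Σ(bᵢcᵢ/nᵢ), where nᵢ is the stratum total.
Stratum 1 (2010–2014): n = 648; a·d/n = 158·334/648 = 81.4383; b·c/n = 81·75/648 = 9.3750
Stratum 2 (2015–2019): n = 731; a·d/n = 186·262/731 = 66.6648; b·c/n = 191·92/731 = 24.0383
OR_MH = (81.4383 + 66.6648) / (9.3750 + 24.0383) = 148.1031 / 33.4133 = 4.43246

4.43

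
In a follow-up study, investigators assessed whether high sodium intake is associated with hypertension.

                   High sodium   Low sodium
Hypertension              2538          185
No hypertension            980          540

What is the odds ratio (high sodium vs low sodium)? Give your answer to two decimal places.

7.56

Reading the table with exposure as columns: a = 2538 (High sodium, case), b = 980 (High sodium, non-case), c = 185 (Low sodium, case), d = 540.
OR = (a·d)/(b·c) = (2538 × 540) / (980 × 185) = 1370520 / 181300 = 7.55940
The odds of hypertension are about 7.56 times as high in the high sodium group.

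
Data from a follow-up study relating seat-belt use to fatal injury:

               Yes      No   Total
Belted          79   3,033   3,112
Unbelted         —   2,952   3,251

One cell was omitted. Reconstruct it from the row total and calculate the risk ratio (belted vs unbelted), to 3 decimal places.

The missing cell is in the unexposed row: 3251 − 2952 = 299.
So a = 79, b = 3033, c = 299, d = 2952.
RR = [a/(a+b)] / [c/(c+d)] = (79/3112) / (299/3251) = 0.02539/0.09197 = 0.27602

0.276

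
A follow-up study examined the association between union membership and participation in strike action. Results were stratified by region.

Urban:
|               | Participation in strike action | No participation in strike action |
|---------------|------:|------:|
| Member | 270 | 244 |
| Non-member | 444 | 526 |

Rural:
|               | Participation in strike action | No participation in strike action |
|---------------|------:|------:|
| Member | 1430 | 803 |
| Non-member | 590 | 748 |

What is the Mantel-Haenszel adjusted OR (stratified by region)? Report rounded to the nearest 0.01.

1.92

OR_MH = Σ(aᵢdᵢ/nᵢ) / Σ(bᵢcᵢ/nᵢ), where nᵢ is the stratum total.
Stratum 1 (Urban): n = 1484; a·d/n = 270·526/1484 = 95.7008; b·c/n = 244·444/1484 = 73.0027
Stratum 2 (Rural): n = 3571; a·d/n = 1430·748/3571 = 299.5351; b·c/n = 803·590/3571 = 132.6715
OR_MH = (95.7008 + 299.5351) / (73.0027 + 132.6715) = 395.2360 / 205.6742 = 1.92166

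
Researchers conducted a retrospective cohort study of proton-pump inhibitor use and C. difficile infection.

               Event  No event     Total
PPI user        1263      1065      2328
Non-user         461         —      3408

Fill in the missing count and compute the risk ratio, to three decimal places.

The missing cell is in the unexposed row: 3408 − 461 = 2947.
So a = 1263, b = 1065, c = 461, d = 2947.
RR = [a/(a+b)] / [c/(c+d)] = (1263/2328) / (461/3408) = 0.54253/0.13527 = 4.01069

4.011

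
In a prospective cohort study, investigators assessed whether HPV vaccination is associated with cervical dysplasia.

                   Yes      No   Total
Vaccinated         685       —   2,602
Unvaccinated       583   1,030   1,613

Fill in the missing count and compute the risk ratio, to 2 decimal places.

The missing cell is in the exposed row: 2602 − 685 = 1917.
So a = 685, b = 1917, c = 583, d = 1030.
RR = [a/(a+b)] / [c/(c+d)] = (685/2602) / (583/1613) = 0.26326/0.36144 = 0.72837

0.73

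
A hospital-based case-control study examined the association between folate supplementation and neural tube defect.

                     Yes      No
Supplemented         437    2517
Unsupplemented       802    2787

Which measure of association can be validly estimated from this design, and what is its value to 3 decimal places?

0.603

Cells: a = 437, b = 2517, c = 802, d = 2787.
This is a hospital-based case-control study: participants were sampled on outcome status, so risks in the source population cannot be estimated directly — relative risk is not valid here. The odds ratio is the appropriate measure.
OR = (a·d)/(b·c) = (437 × 2787) / (2517 × 802) = 1217919 / 2018634 = 0.60334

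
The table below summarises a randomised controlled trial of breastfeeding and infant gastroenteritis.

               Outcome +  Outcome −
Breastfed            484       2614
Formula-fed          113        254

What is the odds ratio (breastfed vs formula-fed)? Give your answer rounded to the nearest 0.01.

0.42

Cells: a = 484, b = 2614, c = 113, d = 254.
OR = (a·d)/(b·c) = (484 × 254) / (2614 × 113) = 122936 / 295382 = 0.41619
Exposure is associated with lower odds of infant gastroenteritis (OR = 0.42 < 1).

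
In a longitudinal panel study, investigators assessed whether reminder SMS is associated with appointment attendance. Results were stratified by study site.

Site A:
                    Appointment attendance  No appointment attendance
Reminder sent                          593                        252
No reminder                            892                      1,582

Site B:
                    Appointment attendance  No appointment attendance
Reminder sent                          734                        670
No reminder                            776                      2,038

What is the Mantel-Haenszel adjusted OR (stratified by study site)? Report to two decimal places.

OR_MH = Σ(aᵢdᵢ/nᵢ) / Σ(bᵢcᵢ/nᵢ), where nᵢ is the stratum total.
Stratum 1 (Site A): n = 3319; a·d/n = 593·1582/3319 = 282.6532; b·c/n = 252·892/3319 = 67.7264
Stratum 2 (Site B): n = 4218; a·d/n = 734·2038/4218 = 354.6449; b·c/n = 670·776/4218 = 123.2622
OR_MH = (282.6532 + 354.6449) / (67.7264 + 123.2622) = 637.2981 / 190.9886 = 3.33684

3.34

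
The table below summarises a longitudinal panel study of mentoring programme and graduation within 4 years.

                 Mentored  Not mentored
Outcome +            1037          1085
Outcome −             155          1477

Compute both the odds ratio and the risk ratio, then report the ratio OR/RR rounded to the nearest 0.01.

4.43

Reading the table with exposure as columns: a = 1037 (Mentored, case), b = 155 (Mentored, non-case), c = 1085 (Not mentored, case), d = 1477.
OR = (1037·1477)/(155·1085) = 1531649/168175 = 9.10747
Risk in exposed = 1037/1192 = 0.86997; risk in unexposed = 1085/2562 = 0.42350; RR = 2.05424
OR/RR = 9.10747 / 2.05424 = 4.43349
The outcome is not rare, so the OR lies further from 1 than the RR.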